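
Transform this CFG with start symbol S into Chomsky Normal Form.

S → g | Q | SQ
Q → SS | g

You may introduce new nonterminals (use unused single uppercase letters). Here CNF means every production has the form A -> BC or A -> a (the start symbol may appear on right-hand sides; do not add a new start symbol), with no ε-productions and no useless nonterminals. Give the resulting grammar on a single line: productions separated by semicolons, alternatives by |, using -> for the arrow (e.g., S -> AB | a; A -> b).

S -> g | SQ | SS; Q -> g | SS

No ε-productions.
After unit-elimination: S -> g | SQ | SS; Q -> g | SS.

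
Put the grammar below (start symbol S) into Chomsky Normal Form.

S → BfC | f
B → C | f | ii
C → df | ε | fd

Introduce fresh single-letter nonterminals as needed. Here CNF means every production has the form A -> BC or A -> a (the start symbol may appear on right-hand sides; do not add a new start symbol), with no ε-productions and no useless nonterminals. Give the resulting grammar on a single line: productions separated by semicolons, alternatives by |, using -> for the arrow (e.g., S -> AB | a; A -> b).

Nullable: {B, C}; after ε-elimination: S -> f | Bf | fC | BfC; B -> C | f | ii; C -> df | fd.
After unit-elimination: S -> f | Bf | fC | BfC; B -> f | df | fd | ii; C -> df | fd.
TERM: introduce A -> d, D -> f, E -> i and substitute in every rule of length ≥2.
BIN: S -> BDC becomes S -> BF, F -> DC.

S -> f | BD | BF | DC; A -> d; B -> f | AD | DA | EE; C -> AD | DA; D -> f; E -> i; F -> DC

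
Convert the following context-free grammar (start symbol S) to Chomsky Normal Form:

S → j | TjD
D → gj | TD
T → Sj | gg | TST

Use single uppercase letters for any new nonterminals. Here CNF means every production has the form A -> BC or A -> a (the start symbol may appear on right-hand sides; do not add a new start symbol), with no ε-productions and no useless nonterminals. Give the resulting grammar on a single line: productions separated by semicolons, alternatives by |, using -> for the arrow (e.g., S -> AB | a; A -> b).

No ε-productions.
No unit productions to eliminate.
TERM: introduce A -> g, B -> j and substitute in every rule of length ≥2.
BIN: S -> TBD becomes S -> TC, C -> BD; T -> TST becomes T -> TE, E -> ST.

S -> j | TC; A -> g; B -> j; C -> BD; D -> AB | TD; E -> ST; T -> AA | SB | TE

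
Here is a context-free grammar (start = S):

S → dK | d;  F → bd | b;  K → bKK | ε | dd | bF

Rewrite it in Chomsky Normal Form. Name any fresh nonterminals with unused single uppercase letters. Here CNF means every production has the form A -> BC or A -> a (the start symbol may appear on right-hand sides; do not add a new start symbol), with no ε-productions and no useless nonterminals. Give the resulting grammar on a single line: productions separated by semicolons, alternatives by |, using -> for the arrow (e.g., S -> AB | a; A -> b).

S -> d | BK; A -> b; B -> d; C -> KK; F -> b | AB; K -> b | AC | AF | AK | BB

Nullable: {K}; after ε-elimination: S -> d | dK; F -> b | bd; K -> b | bF | bK | dd | bKK.
No unit productions to eliminate.
TERM: introduce A -> b, B -> d and substitute in every rule of length ≥2.
BIN: K -> AKK becomes K -> AC, C -> KK.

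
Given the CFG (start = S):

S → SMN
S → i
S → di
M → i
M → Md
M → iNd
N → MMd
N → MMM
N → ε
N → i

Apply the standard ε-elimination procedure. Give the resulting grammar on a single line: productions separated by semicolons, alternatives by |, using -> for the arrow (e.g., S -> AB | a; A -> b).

Nullable set: {N}.
S -> SMN: N nullable, giving SM | SMN.
M -> iNd: N nullable, giving iNd | id.
Drop N -> ε.
Unchanged (no nullable symbols): S -> di; S -> i; M -> Md; M -> i; N -> MMM; N -> MMd; N -> i.

S -> i | SM | di | SMN; M -> i | Md | id | iNd; N -> i | MMM | MMd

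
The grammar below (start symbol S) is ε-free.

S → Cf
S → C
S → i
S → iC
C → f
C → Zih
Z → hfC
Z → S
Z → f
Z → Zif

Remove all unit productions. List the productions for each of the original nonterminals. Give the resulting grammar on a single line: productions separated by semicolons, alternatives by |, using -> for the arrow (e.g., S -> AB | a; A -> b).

S -> f | i | Cf | iC | Zih; C -> f | Zih; Z -> f | i | Cf | iC | Zif | Zih | hfC

Unit productions: S->C, Z->S.
Unit pairs (A ⇒* B via units): (S,C), (Z,C), (Z,S).
S: inherits non-unit rules of {C, S} → Cf | Zih | f | i | iC.
C: inherits non-unit rules of {C} → Zih | f.
Z: inherits non-unit rules of {C, S, Z} → Cf | Zif | Zih | f | hfC | i | iC.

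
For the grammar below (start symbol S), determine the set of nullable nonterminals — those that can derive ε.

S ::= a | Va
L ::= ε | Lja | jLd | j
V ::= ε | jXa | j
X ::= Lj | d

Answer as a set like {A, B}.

Directly nullable (have an ε-rule): {L, V}.
Not nullable: S, X — each has a terminal in every rule's right-hand side or depends on a non-nullable symbol.

{L, V}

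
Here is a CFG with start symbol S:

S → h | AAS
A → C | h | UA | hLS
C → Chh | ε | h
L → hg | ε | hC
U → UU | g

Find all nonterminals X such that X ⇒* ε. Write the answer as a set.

{A, C, L}

Directly nullable (have an ε-rule): {C, L}.
A is nullable via A -> C (every symbol on the right is already known nullable).
Not nullable: S, U — each has a terminal in every rule's right-hand side or depends on a non-nullable symbol.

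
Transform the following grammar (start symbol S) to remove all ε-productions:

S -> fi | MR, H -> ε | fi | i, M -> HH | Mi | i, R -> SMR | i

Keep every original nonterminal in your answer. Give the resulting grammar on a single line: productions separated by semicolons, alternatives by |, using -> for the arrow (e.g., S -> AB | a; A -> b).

S -> R | MR | fi; H -> i | fi; M -> H | i | HH | Mi; R -> i | SR | SMR

Nullable set: {H, M}.
S -> MR: M nullable, giving MR | R.
Drop H -> ε.
M -> HH: H, H nullable, giving H | HH.
M -> Mi: M nullable, giving Mi | i.
R -> SMR: M nullable, giving SMR | SR.
Unchanged (no nullable symbols): S -> fi; H -> fi; H -> i; M -> i; R -> i.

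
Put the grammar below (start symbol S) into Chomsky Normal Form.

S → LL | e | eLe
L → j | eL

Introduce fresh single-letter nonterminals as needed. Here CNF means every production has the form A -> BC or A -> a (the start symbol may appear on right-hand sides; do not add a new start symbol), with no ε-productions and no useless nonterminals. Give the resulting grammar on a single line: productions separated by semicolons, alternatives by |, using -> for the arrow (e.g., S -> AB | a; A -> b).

S -> e | AB | LL; A -> e; B -> LA; L -> j | AL

No ε-productions.
No unit productions to eliminate.
TERM: introduce A -> e and substitute in every rule of length ≥2.
BIN: S -> ALA becomes S -> AB, B -> LA.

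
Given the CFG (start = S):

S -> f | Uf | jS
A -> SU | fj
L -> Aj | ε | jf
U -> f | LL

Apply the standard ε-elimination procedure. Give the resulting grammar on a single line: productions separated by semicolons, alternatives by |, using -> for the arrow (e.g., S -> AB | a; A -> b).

Nullable set: {L, U}.
S -> Uf: U nullable, giving Uf | f.
A -> SU: U nullable, giving S | SU.
Drop L -> ε.
U -> LL: L, L nullable, giving L | LL.
Unchanged (no nullable symbols): S -> f; S -> jS; A -> fj; L -> Aj; L -> jf; U -> f.

S -> f | Uf | jS; A -> S | SU | fj; L -> Aj | jf; U -> L | f | LL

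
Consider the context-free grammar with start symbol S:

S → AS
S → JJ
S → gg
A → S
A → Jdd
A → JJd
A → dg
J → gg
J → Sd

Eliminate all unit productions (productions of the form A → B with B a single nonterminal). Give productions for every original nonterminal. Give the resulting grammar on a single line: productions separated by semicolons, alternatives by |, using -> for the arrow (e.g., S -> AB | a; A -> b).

S -> AS | JJ | gg; A -> AS | JJ | dg | gg | JJd | Jdd; J -> Sd | gg

Unit productions: A->S.
Unit pairs (A ⇒* B via units): (A,S).
S: inherits non-unit rules of {S} → AS | JJ | gg.
A: inherits non-unit rules of {A, S} → AS | JJ | JJd | Jdd | dg | gg.
J: inherits non-unit rules of {J} → Sd | gg.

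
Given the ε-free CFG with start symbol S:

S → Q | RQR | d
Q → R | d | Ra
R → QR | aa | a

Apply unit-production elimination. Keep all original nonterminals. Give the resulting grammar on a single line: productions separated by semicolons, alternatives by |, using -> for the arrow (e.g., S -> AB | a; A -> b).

Unit productions: Q->R, S->Q.
Unit pairs (A ⇒* B via units): (Q,R), (S,Q), (S,R).
S: inherits non-unit rules of {Q, R, S} → QR | RQR | Ra | a | aa | d.
Q: inherits non-unit rules of {Q, R} → QR | Ra | a | aa | d.
R: inherits non-unit rules of {R} → QR | a | aa.

S -> a | d | QR | Ra | aa | RQR; Q -> a | d | QR | Ra | aa; R -> a | QR | aa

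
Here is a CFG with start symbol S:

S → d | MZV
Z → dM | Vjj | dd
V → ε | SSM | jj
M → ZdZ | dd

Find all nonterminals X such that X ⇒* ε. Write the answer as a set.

{V}

Directly nullable (have an ε-rule): {V}.
Not nullable: M, S, Z — each has a terminal in every rule's right-hand side or depends on a non-nullable symbol.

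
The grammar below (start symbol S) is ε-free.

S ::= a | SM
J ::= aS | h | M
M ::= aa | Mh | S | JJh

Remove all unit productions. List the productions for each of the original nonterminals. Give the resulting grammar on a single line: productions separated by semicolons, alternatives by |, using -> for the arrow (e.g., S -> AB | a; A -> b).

S -> a | SM; J -> a | h | Mh | SM | aS | aa | JJh; M -> a | Mh | SM | aa | JJh

Unit productions: J->M, M->S.
Unit pairs (A ⇒* B via units): (J,M), (J,S), (M,S).
S: inherits non-unit rules of {S} → SM | a.
J: inherits non-unit rules of {J, M, S} → JJh | Mh | SM | a | aS | aa | h.
M: inherits non-unit rules of {M, S} → JJh | Mh | SM | a | aa.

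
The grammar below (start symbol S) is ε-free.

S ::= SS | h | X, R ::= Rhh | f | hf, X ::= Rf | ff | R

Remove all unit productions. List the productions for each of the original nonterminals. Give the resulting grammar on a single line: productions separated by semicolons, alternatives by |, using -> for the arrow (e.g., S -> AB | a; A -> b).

S -> f | h | Rf | SS | ff | hf | Rhh; R -> f | hf | Rhh; X -> f | Rf | ff | hf | Rhh

Unit productions: S->X, X->R.
Unit pairs (A ⇒* B via units): (S,R), (S,X), (X,R).
S: inherits non-unit rules of {R, S, X} → Rf | Rhh | SS | f | ff | h | hf.
R: inherits non-unit rules of {R} → Rhh | f | hf.
X: inherits non-unit rules of {R, X} → Rf | Rhh | f | ff | hf.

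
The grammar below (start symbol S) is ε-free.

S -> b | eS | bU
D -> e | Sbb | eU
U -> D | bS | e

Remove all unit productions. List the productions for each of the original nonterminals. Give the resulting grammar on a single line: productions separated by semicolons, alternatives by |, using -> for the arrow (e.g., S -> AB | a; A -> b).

S -> b | bU | eS; D -> e | eU | Sbb; U -> e | bS | eU | Sbb

Unit productions: U->D.
Unit pairs (A ⇒* B via units): (U,D).
S: inherits non-unit rules of {S} → b | bU | eS.
D: inherits non-unit rules of {D} → Sbb | e | eU.
U: inherits non-unit rules of {D, U} → Sbb | bS | e | eU.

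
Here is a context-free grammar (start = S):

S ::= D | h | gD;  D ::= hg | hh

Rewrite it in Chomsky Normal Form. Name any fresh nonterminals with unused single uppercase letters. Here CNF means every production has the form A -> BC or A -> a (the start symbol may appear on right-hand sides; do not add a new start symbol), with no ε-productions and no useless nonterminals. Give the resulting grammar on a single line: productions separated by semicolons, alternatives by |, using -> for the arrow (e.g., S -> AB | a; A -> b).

S -> h | AA | AB | BD; A -> h; B -> g; D -> AA | AB

No ε-productions.
After unit-elimination: S -> h | gD | hg | hh; D -> hg | hh.
TERM: introduce B -> g, A -> h and substitute in every rule of length ≥2.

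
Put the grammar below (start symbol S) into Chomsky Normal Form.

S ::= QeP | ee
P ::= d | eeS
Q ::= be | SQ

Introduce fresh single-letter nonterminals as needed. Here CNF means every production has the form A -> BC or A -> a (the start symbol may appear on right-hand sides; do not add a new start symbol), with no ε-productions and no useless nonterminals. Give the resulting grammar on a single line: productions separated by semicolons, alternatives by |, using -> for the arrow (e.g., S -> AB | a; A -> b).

S -> AA | QD; A -> e; B -> b; C -> AS; D -> AP; P -> d | AC; Q -> BA | SQ

No ε-productions.
No unit productions to eliminate.
TERM: introduce B -> b, A -> e and substitute in every rule of length ≥2.
BIN: P -> AAS becomes P -> AC, C -> AS; S -> QAP becomes S -> QD, D -> AP.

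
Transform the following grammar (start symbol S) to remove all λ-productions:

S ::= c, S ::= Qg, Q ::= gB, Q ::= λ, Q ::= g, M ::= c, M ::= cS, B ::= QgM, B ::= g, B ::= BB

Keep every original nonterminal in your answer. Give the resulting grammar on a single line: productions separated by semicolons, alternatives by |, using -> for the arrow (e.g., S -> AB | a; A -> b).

Nullable set: {Q}.
S -> Qg: Q nullable, giving Qg | g.
B -> QgM: Q nullable, giving QgM | gM.
Drop Q -> λ.
Unchanged (no nullable symbols): S -> c; B -> BB; B -> g; M -> c; M -> cS; Q -> g; Q -> gB.

S -> c | g | Qg; B -> g | BB | gM | QgM; M -> c | cS; Q -> g | gB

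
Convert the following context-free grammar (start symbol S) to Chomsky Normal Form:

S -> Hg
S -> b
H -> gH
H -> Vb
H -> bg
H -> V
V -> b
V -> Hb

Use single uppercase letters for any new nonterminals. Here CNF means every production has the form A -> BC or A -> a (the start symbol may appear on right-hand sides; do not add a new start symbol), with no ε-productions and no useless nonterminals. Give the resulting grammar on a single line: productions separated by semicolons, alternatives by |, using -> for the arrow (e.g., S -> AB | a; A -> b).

S -> b | HB; A -> b; B -> g; H -> b | AB | BH | HA | VA; V -> b | HA

No ε-productions.
After unit-elimination: S -> b | Hg; H -> b | Hb | Vb | bg | gH; V -> b | Hb.
TERM: introduce A -> b, B -> g and substitute in every rule of length ≥2.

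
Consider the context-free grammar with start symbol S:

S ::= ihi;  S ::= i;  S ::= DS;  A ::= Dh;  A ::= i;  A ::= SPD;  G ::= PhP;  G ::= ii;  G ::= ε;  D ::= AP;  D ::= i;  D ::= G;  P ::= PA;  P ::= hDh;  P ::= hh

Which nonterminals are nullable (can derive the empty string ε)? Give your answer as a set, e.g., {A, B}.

Directly nullable (have an ε-rule): {G}.
D is nullable via D -> G (every symbol on the right is already known nullable).
Not nullable: A, P, S — each has a terminal in every rule's right-hand side or depends on a non-nullable symbol.

{D, G}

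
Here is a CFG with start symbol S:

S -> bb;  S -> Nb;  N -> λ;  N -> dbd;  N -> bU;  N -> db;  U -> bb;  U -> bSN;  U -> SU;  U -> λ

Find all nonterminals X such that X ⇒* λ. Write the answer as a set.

Directly nullable (have an ε-rule): {N, U}.
Not nullable: S — each has a terminal in every rule's right-hand side or depends on a non-nullable symbol.

{N, U}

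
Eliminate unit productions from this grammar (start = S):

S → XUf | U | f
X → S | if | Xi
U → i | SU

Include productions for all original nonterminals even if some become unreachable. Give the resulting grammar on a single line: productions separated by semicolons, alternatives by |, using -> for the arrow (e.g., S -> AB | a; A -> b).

Unit productions: S->U, X->S.
Unit pairs (A ⇒* B via units): (S,U), (X,S), (X,U).
S: inherits non-unit rules of {S, U} → SU | XUf | f | i.
U: inherits non-unit rules of {U} → SU | i.
X: inherits non-unit rules of {S, U, X} → SU | XUf | Xi | f | i | if.

S -> f | i | SU | XUf; U -> i | SU; X -> f | i | SU | Xi | if | XUf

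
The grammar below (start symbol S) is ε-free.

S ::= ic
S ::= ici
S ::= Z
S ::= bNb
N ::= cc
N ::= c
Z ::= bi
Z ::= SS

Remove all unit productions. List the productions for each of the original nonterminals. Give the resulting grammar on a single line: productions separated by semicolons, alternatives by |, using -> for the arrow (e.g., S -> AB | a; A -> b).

S -> SS | bi | ic | bNb | ici; N -> c | cc; Z -> SS | bi

Unit productions: S->Z.
Unit pairs (A ⇒* B via units): (S,Z).
S: inherits non-unit rules of {S, Z} → SS | bNb | bi | ic | ici.
N: inherits non-unit rules of {N} → c | cc.
Z: inherits non-unit rules of {Z} → SS | bi.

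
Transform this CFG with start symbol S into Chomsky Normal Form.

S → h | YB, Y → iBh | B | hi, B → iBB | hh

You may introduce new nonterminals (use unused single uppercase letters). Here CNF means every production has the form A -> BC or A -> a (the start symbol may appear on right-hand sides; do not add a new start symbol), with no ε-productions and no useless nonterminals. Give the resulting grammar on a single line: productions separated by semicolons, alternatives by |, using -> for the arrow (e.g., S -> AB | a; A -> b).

No ε-productions.
After unit-elimination: S -> h | YB; B -> hh | iBB; Y -> hh | hi | iBB | iBh.
TERM: introduce A -> h, C -> i and substitute in every rule of length ≥2.
BIN: B -> CBB becomes B -> CD, D -> BB; Y -> CBA becomes Y -> CE, E -> BA; Y -> CBB becomes Y -> CF, F -> BB.

S -> h | YB; A -> h; B -> AA | CD; C -> i; D -> BB; E -> BA; F -> BB; Y -> AA | AC | CE | CF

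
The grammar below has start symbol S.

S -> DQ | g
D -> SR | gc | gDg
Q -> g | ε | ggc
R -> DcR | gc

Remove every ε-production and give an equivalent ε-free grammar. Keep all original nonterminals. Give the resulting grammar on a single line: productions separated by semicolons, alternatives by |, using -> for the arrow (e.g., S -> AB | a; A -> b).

Nullable set: {Q}.
S -> DQ: Q nullable, giving D | DQ.
Drop Q -> ε.
Unchanged (no nullable symbols): S -> g; D -> SR; D -> gDg; D -> gc; Q -> g; Q -> ggc; R -> DcR; R -> gc.

S -> D | g | DQ; D -> SR | gc | gDg; Q -> g | ggc; R -> gc | DcR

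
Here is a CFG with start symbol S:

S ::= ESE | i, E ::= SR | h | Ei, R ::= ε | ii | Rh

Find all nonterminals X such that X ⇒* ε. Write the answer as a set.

Directly nullable (have an ε-rule): {R}.
Not nullable: E, S — each has a terminal in every rule's right-hand side or depends on a non-nullable symbol.

{R}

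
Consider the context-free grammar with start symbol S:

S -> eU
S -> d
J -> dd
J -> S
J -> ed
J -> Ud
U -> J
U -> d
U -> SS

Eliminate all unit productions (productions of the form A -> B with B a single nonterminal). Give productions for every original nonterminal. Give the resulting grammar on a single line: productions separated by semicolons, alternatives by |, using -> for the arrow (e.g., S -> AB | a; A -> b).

Unit productions: J->S, U->J.
Unit pairs (A ⇒* B via units): (J,S), (U,J), (U,S).
S: inherits non-unit rules of {S} → d | eU.
J: inherits non-unit rules of {J, S} → Ud | d | dd | eU | ed.
U: inherits non-unit rules of {J, S, U} → SS | Ud | d | dd | eU | ed.

S -> d | eU; J -> d | Ud | dd | eU | ed; U -> d | SS | Ud | dd | eU | ed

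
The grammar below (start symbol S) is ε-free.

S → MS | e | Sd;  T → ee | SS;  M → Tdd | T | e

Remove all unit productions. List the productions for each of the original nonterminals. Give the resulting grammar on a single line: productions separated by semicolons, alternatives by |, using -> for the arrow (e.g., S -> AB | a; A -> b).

S -> e | MS | Sd; M -> e | SS | ee | Tdd; T -> SS | ee

Unit productions: M->T.
Unit pairs (A ⇒* B via units): (M,T).
S: inherits non-unit rules of {S} → MS | Sd | e.
M: inherits non-unit rules of {M, T} → SS | Tdd | e | ee.
T: inherits non-unit rules of {T} → SS | ee.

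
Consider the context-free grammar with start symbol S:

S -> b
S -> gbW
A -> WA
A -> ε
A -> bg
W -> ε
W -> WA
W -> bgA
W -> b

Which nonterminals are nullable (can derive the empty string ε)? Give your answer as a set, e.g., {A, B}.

Directly nullable (have an ε-rule): {A, W}.
Not nullable: S — each has a terminal in every rule's right-hand side or depends on a non-nullable symbol.

{A, W}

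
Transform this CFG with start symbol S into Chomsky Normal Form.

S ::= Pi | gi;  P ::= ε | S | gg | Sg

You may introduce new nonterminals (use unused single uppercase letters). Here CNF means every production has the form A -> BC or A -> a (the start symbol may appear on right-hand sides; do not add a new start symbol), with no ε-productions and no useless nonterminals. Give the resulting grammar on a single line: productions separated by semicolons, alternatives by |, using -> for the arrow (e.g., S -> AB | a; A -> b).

Nullable: {P}; after ε-elimination: S -> i | Pi | gi; P -> S | Sg | gg.
After unit-elimination: S -> i | Pi | gi; P -> i | Pi | Sg | gg | gi.
TERM: introduce B -> g, A -> i and substitute in every rule of length ≥2.

S -> i | BA | PA; A -> i; B -> g; P -> i | BA | BB | PA | SB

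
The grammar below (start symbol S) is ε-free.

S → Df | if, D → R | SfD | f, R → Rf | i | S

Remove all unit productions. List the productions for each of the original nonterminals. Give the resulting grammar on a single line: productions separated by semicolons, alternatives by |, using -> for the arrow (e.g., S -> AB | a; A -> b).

S -> Df | if; D -> f | i | Df | Rf | if | SfD; R -> i | Df | Rf | if

Unit productions: D->R, R->S.
Unit pairs (A ⇒* B via units): (D,R), (D,S), (R,S).
S: inherits non-unit rules of {S} → Df | if.
D: inherits non-unit rules of {D, R, S} → Df | Rf | SfD | f | i | if.
R: inherits non-unit rules of {R, S} → Df | Rf | i | if.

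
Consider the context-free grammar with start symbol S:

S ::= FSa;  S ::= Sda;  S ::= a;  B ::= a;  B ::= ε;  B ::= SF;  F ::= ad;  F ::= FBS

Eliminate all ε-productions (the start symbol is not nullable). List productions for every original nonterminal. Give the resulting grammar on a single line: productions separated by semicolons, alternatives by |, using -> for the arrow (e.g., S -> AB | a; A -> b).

S -> a | FSa | Sda; B -> a | SF; F -> FS | ad | FBS

Nullable set: {B}.
Drop B -> ε.
F -> FBS: B nullable, giving FBS | FS.
Unchanged (no nullable symbols): S -> FSa; S -> Sda; S -> a; B -> SF; B -> a; F -> ad.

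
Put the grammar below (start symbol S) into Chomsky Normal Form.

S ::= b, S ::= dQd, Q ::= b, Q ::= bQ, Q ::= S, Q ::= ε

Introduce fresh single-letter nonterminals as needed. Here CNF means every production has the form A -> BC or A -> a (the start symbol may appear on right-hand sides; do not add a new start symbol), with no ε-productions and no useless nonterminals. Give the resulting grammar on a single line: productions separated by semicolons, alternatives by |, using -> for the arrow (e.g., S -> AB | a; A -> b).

S -> b | BB | BD; A -> b; B -> d; C -> QB; D -> QB; Q -> b | AQ | BB | BC

Nullable: {Q}; after ε-elimination: S -> b | dd | dQd; Q -> S | b | bQ.
After unit-elimination: S -> b | dd | dQd; Q -> b | bQ | dd | dQd.
TERM: introduce A -> b, B -> d and substitute in every rule of length ≥2.
BIN: Q -> BQB becomes Q -> BC, C -> QB; S -> BQB becomes S -> BD, D -> QB.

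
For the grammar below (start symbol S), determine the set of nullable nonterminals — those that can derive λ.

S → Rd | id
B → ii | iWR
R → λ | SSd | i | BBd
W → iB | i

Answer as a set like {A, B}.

{R}

Directly nullable (have an ε-rule): {R}.
Not nullable: B, S, W — each has a terminal in every rule's right-hand side or depends on a non-nullable symbol.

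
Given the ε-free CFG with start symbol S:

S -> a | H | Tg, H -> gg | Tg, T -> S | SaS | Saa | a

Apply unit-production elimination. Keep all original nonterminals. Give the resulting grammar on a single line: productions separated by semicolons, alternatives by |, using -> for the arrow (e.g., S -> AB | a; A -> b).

Unit productions: S->H, T->S.
Unit pairs (A ⇒* B via units): (S,H), (T,H), (T,S).
S: inherits non-unit rules of {H, S} → Tg | a | gg.
H: inherits non-unit rules of {H} → Tg | gg.
T: inherits non-unit rules of {H, S, T} → SaS | Saa | Tg | a | gg.

S -> a | Tg | gg; H -> Tg | gg; T -> a | Tg | gg | SaS | Saa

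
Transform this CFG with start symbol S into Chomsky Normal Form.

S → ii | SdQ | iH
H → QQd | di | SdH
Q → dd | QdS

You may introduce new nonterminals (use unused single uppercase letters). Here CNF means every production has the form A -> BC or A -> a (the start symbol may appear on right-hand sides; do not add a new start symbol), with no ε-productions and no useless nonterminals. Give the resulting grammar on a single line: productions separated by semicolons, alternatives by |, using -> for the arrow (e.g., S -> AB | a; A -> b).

No ε-productions.
No unit productions to eliminate.
TERM: introduce A -> d, B -> i and substitute in every rule of length ≥2.
BIN: H -> QQA becomes H -> QC, C -> QA; H -> SAH becomes H -> SD, D -> AH; Q -> QAS becomes Q -> QE, E -> AS; S -> SAQ becomes S -> SF, F -> AQ.

S -> BB | BH | SF; A -> d; B -> i; C -> QA; D -> AH; E -> AS; F -> AQ; H -> AB | QC | SD; Q -> AA | QE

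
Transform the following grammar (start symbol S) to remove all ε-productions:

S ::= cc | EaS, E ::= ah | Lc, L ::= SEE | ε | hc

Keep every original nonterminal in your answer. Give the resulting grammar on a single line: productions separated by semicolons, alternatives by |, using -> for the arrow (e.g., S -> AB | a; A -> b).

S -> cc | EaS; E -> c | Lc | ah; L -> hc | SEE

Nullable set: {L}.
E -> Lc: L nullable, giving Lc | c.
Drop L -> ε.
Unchanged (no nullable symbols): S -> EaS; S -> cc; E -> ah; L -> SEE; L -> hc.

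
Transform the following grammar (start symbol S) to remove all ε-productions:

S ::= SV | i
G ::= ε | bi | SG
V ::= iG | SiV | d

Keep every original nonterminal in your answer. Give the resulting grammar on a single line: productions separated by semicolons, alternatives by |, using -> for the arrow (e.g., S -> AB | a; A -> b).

S -> i | SV; G -> S | SG | bi; V -> d | i | iG | SiV

Nullable set: {G}.
Drop G -> ε.
G -> SG: G nullable, giving S | SG.
V -> iG: G nullable, giving i | iG.
Unchanged (no nullable symbols): S -> SV; S -> i; G -> bi; V -> SiV; V -> d.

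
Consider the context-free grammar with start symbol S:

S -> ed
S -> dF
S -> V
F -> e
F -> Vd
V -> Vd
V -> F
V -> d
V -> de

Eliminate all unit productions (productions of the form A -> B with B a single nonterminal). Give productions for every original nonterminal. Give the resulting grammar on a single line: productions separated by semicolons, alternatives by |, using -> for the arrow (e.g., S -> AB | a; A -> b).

Unit productions: S->V, V->F.
Unit pairs (A ⇒* B via units): (S,F), (S,V), (V,F).
S: inherits non-unit rules of {F, S, V} → Vd | d | dF | de | e | ed.
F: inherits non-unit rules of {F} → Vd | e.
V: inherits non-unit rules of {F, V} → Vd | d | de | e.

S -> d | e | Vd | dF | de | ed; F -> e | Vd; V -> d | e | Vd | de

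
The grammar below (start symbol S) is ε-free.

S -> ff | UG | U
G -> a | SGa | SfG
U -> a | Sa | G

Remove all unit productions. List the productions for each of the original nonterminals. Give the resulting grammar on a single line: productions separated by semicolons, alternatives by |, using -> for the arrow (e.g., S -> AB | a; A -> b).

Unit productions: S->U, U->G.
Unit pairs (A ⇒* B via units): (S,G), (S,U), (U,G).
S: inherits non-unit rules of {G, S, U} → SGa | Sa | SfG | UG | a | ff.
G: inherits non-unit rules of {G} → SGa | SfG | a.
U: inherits non-unit rules of {G, U} → SGa | Sa | SfG | a.

S -> a | Sa | UG | ff | SGa | SfG; G -> a | SGa | SfG; U -> a | Sa | SGa | SfG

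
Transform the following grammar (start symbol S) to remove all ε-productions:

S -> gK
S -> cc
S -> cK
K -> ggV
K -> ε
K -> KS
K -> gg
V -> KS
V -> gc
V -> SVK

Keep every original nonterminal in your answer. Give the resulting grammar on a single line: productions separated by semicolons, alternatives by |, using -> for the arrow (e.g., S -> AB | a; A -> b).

Nullable set: {K}.
S -> cK: K nullable, giving c | cK.
S -> gK: K nullable, giving g | gK.
Drop K -> ε.
K -> KS: K nullable, giving KS | S.
V -> KS: K nullable, giving KS | S.
V -> SVK: K nullable, giving SV | SVK.
Unchanged (no nullable symbols): S -> cc; K -> gg; K -> ggV; V -> gc.

S -> c | g | cK | cc | gK; K -> S | KS | gg | ggV; V -> S | KS | SV | gc | SVK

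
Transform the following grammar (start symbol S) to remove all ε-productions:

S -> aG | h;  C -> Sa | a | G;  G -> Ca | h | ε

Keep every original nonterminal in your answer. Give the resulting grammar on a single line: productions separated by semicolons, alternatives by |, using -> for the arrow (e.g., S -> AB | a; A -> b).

Nullable set: {C, G}.
S -> aG: G nullable, giving a | aG.
C -> G: G nullable, giving G.
Drop G -> ε.
G -> Ca: C nullable, giving Ca | a.
Unchanged (no nullable symbols): S -> h; C -> Sa; C -> a; G -> h.

S -> a | h | aG; C -> G | a | Sa; G -> a | h | Ca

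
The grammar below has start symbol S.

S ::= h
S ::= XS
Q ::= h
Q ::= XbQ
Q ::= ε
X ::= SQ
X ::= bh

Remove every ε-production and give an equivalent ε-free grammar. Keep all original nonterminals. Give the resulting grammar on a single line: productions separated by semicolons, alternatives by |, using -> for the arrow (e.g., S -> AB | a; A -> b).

Nullable set: {Q}.
Drop Q -> ε.
Q -> XbQ: Q nullable, giving Xb | XbQ.
X -> SQ: Q nullable, giving S | SQ.
Unchanged (no nullable symbols): S -> XS; S -> h; Q -> h; X -> bh.

S -> h | XS; Q -> h | Xb | XbQ; X -> S | SQ | bh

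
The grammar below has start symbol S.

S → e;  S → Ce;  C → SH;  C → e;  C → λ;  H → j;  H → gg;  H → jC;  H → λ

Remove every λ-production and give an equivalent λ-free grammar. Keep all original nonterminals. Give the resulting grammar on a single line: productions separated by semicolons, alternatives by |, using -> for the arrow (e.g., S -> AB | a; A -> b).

S -> e | Ce; C -> S | e | SH; H -> j | gg | jC

Nullable set: {C, H}.
S -> Ce: C nullable, giving Ce | e.
Drop C -> λ.
C -> SH: H nullable, giving S | SH.
Drop H -> λ.
H -> jC: C nullable, giving j | jC.
Unchanged (no nullable symbols): S -> e; C -> e; H -> gg; H -> j.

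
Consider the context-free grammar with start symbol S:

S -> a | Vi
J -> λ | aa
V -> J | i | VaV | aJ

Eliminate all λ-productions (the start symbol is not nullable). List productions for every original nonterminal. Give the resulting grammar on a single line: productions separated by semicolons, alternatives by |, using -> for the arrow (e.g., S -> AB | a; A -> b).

Nullable set: {J, V}.
S -> Vi: V nullable, giving Vi | i.
Drop J -> λ.
V -> J: J nullable, giving J.
V -> VaV: V, V nullable, giving Va | VaV | a | aV.
V -> aJ: J nullable, giving a | aJ.
Unchanged (no nullable symbols): S -> a; J -> aa; V -> i.

S -> a | i | Vi; J -> aa; V -> J | a | i | Va | aJ | aV | VaV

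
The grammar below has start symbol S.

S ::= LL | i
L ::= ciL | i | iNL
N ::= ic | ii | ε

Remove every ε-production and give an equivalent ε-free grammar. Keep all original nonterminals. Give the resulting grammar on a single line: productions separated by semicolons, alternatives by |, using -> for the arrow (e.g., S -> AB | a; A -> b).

S -> i | LL; L -> i | iL | ciL | iNL; N -> ic | ii

Nullable set: {N}.
L -> iNL: N nullable, giving iL | iNL.
Drop N -> ε.
Unchanged (no nullable symbols): S -> LL; S -> i; L -> ciL; L -> i; N -> ic; N -> ii.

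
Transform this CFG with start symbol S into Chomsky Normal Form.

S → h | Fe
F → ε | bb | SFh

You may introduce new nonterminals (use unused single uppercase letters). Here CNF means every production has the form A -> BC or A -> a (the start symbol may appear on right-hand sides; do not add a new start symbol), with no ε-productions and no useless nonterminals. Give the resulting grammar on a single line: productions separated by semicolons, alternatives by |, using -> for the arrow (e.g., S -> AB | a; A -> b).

Nullable: {F}; after ε-elimination: S -> e | h | Fe; F -> Sh | bb | SFh.
No unit productions to eliminate.
TERM: introduce B -> b, C -> e, A -> h and substitute in every rule of length ≥2.
BIN: F -> SFA becomes F -> SD, D -> FA.

S -> e | h | FC; A -> h; B -> b; C -> e; D -> FA; F -> BB | SA | SD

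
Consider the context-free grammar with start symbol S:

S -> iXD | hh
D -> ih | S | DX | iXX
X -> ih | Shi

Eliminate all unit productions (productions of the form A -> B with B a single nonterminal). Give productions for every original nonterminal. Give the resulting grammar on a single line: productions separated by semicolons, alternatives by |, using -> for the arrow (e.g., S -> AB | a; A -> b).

Unit productions: D->S.
Unit pairs (A ⇒* B via units): (D,S).
S: inherits non-unit rules of {S} → hh | iXD.
D: inherits non-unit rules of {D, S} → DX | hh | iXD | iXX | ih.
X: inherits non-unit rules of {X} → Shi | ih.

S -> hh | iXD; D -> DX | hh | ih | iXD | iXX; X -> ih | Shi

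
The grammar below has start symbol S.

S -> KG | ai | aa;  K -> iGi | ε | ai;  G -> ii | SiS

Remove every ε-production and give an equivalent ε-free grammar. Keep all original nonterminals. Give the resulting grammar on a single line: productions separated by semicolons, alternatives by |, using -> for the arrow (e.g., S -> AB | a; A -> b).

S -> G | KG | aa | ai; G -> ii | SiS; K -> ai | iGi

Nullable set: {K}.
S -> KG: K nullable, giving G | KG.
Drop K -> ε.
Unchanged (no nullable symbols): S -> aa; S -> ai; G -> SiS; G -> ii; K -> ai; K -> iGi.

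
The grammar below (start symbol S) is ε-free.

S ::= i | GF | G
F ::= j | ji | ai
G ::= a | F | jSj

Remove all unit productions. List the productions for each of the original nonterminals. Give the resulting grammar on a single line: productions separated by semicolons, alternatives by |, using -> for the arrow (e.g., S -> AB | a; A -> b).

Unit productions: G->F, S->G.
Unit pairs (A ⇒* B via units): (G,F), (S,F), (S,G).
S: inherits non-unit rules of {F, G, S} → GF | a | ai | i | j | jSj | ji.
F: inherits non-unit rules of {F} → ai | j | ji.
G: inherits non-unit rules of {F, G} → a | ai | j | jSj | ji.

S -> a | i | j | GF | ai | ji | jSj; F -> j | ai | ji; G -> a | j | ai | ji | jSj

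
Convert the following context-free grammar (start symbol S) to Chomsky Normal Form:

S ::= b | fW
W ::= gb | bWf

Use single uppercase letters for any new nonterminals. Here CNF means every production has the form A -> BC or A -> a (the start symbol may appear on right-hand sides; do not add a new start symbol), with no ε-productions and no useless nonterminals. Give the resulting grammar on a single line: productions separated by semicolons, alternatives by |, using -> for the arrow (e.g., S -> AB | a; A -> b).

S -> b | AW; A -> f; B -> b; C -> g; D -> WA; W -> BD | CB

No ε-productions.
No unit productions to eliminate.
TERM: introduce B -> b, A -> f, C -> g and substitute in every rule of length ≥2.
BIN: W -> BWA becomes W -> BD, D -> WA.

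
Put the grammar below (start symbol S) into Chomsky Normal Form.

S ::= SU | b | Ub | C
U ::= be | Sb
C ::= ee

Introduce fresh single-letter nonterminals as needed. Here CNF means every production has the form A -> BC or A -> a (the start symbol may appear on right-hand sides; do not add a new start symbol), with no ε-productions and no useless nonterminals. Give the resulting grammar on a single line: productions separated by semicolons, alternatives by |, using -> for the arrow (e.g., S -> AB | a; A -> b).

No ε-productions.
After unit-elimination: S -> b | SU | Ub | ee; C -> ee; U -> Sb | be.
TERM: introduce B -> b, A -> e and substitute in every rule of length ≥2.
Drop unreachable/unproductive: C.

S -> b | AA | SU | UB; A -> e; B -> b; U -> BA | SB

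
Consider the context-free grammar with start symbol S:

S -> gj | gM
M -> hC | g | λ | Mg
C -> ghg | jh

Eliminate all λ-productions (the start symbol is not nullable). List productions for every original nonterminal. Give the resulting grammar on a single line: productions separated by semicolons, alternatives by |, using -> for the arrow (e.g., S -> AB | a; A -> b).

S -> g | gM | gj; C -> jh | ghg; M -> g | Mg | hC

Nullable set: {M}.
S -> gM: M nullable, giving g | gM.
Drop M -> λ.
M -> Mg: M nullable, giving Mg | g.
Unchanged (no nullable symbols): S -> gj; C -> ghg; C -> jh; M -> g; M -> hC.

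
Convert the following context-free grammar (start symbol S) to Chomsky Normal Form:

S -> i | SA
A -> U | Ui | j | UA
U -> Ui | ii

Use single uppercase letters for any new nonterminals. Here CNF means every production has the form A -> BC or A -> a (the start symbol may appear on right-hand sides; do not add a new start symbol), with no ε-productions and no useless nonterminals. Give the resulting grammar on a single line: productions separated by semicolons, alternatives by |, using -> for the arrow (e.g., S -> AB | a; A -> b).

No ε-productions.
After unit-elimination: S -> i | SA; A -> j | UA | Ui | ii; U -> Ui | ii.
TERM: introduce B -> i and substitute in every rule of length ≥2.

S -> i | SA; A -> j | BB | UA | UB; B -> i; U -> BB | UB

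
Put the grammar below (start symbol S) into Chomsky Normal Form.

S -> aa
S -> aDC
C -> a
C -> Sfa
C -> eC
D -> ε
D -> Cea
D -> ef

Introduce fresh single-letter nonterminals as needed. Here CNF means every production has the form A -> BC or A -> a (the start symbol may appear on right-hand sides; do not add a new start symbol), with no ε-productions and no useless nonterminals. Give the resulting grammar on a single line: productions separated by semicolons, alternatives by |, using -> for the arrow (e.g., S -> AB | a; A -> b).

Nullable: {D}; after ε-elimination: S -> aC | aa | aDC; C -> a | eC | Sfa; D -> ef | Cea.
No unit productions to eliminate.
TERM: introduce B -> a, E -> e, A -> f and substitute in every rule of length ≥2.
BIN: C -> SAB becomes C -> SF, F -> AB; D -> CEB becomes D -> CG, G -> EB; S -> BDC becomes S -> BH, H -> DC.

S -> BB | BC | BH; A -> f; B -> a; C -> a | EC | SF; D -> CG | EA; E -> e; F -> AB; G -> EB; H -> DC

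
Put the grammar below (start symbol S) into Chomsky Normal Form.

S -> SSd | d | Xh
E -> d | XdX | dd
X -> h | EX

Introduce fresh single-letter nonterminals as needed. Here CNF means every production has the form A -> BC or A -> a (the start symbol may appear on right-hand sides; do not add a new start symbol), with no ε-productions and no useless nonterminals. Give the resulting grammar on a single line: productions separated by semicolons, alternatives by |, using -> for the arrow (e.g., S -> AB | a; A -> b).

No ε-productions.
No unit productions to eliminate.
TERM: introduce A -> d, B -> h and substitute in every rule of length ≥2.
BIN: E -> XAX becomes E -> XC, C -> AX; S -> SSA becomes S -> SD, D -> SA.

S -> d | SD | XB; A -> d; B -> h; C -> AX; D -> SA; E -> d | AA | XC; X -> h | EX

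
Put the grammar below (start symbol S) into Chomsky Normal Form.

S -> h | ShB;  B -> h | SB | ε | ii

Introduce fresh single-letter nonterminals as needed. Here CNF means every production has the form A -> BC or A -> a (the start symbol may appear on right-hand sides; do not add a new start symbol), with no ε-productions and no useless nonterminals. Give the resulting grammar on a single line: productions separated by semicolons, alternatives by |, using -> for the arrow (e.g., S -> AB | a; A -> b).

Nullable: {B}; after ε-elimination: S -> h | Sh | ShB; B -> S | h | SB | ii.
After unit-elimination: S -> h | Sh | ShB; B -> h | SB | Sh | ii | ShB.
TERM: introduce A -> h, C -> i and substitute in every rule of length ≥2.
BIN: B -> SAB becomes B -> SD, D -> AB; S -> SAB becomes S -> SE, E -> AB.

S -> h | SA | SE; A -> h; B -> h | CC | SA | SB | SD; C -> i; D -> AB; E -> AB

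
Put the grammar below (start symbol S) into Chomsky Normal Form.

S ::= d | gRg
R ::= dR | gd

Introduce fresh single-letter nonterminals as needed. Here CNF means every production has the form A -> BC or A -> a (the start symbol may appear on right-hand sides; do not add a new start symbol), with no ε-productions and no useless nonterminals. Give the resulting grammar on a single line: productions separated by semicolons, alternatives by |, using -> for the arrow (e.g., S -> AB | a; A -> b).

No ε-productions.
No unit productions to eliminate.
TERM: introduce A -> d, B -> g and substitute in every rule of length ≥2.
BIN: S -> BRB becomes S -> BC, C -> RB.

S -> d | BC; A -> d; B -> g; C -> RB; R -> AR | BA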